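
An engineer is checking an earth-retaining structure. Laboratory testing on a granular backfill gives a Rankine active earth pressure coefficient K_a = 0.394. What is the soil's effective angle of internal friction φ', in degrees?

K_a = tan²(45° − φ/2) ⇒ 45° − φ/2 = arctan(√0.394) = 32.12°.
φ = 2(45° − 32.12°) = 25.77°.

25.8°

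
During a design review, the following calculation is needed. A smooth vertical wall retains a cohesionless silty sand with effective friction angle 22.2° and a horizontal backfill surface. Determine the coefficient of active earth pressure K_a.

K_a = tan²(45° − φ/2) = tan²(33.90°) = 0.4515.

0.452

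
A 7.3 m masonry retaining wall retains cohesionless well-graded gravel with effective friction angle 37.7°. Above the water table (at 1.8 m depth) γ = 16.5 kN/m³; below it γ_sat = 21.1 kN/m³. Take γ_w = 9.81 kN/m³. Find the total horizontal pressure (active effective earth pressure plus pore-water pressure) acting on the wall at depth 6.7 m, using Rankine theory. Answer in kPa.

K_a = (1 − sin φ)/(1 + sin φ) = 0.2411.
γ' = 21.1 − 9.81 = 11.29 kN/m³.
Effective vertical stress at 6.7 m: σ'_v = 16.5×1.8 + 11.29×4.90 = 85.02 kPa.
σ'_h = K_a σ'_v = 0.2411 × 85.02 = 20.50 kPa; u = γ_w × 4.90 = 48.07 kPa.
Total σ_h = 20.50 + 48.07 = 68.56 kPa.

68.6 kPa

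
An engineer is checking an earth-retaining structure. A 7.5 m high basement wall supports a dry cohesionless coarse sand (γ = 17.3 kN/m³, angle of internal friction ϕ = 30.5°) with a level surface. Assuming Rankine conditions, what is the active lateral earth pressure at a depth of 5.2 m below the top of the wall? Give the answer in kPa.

29.4 kPa

K_a = (1 − sin φ)/(1 + sin φ) = 0.3267.
σ_h = K_a γ z = 0.3267 × 17.3 × 5.2 = 29.39 kPa.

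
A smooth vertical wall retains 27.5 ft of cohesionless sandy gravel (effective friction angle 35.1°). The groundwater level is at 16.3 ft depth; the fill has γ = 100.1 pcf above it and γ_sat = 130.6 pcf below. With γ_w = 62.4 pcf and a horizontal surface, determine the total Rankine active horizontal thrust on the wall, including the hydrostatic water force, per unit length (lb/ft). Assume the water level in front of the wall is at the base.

13600 lb/ft

K_a = tan²(45° − φ/2) = 0.2698.
γ' = 130.6 − 62.4 = 68.20 pcf. Depth below WT = 11.2 ft.
σ'_h at WT = K_a γ d_w = 440.3 psf; at base = 440.3 + K_a γ' × 11.2 = 646.4 psf.
P₁ (0–16.3 ft) = ½×440.3×16.3 = 3588. P₂ (16.3–27.5 ft) = ½(440.3+646.4)×11.2 = 6085.
P_w = ½ γ_w h₂² = 0.5×62.4×11.2² = 3914. Total = 3588+6085+3914 = 13590 lb/ft.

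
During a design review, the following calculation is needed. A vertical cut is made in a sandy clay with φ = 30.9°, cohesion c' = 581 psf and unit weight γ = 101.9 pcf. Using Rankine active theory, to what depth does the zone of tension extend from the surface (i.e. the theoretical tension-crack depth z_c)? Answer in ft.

K_a = tan²(45° − 30.9°/2) = 0.3214; √K_a = 0.5669.
The active pressure is zero where K_a γ z = 2c√K_a, so z_c = 2c/(γ√K_a) = 2×581/(101.9×0.5669) = 20.11 ft.

20.1 ft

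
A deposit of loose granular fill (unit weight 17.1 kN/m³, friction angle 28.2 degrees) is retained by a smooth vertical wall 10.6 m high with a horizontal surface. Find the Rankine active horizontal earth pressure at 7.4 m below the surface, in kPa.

45.3 kPa

K_a = (1 − sin φ)/(1 + sin φ) = 0.3582.
σ_h = K_a γ z = 0.3582 × 17.1 × 7.4 = 45.33 kPa.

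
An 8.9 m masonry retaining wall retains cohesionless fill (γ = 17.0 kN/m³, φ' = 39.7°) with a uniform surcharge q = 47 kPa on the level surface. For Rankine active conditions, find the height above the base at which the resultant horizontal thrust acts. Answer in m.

3.54 m

K_a = 0.2204.
Triangular part P₁ = ½K_aγH² = 148.4 at H/3 = 2.967 m; rectangular part P₂ = K_a q H = 92.21 at H/2 = 4.450 m.
ȳ = (P₁·2.967 + P₂·4.450)/(P₁+P₂) = 3.535 m.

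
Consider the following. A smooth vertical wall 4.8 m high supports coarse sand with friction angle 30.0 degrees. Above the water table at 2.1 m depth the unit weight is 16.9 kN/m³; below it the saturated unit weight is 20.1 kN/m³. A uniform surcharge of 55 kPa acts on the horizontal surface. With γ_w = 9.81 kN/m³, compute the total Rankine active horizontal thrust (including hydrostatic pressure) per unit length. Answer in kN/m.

181 kN/m

K_a = tan²(45° − φ/2) = 0.3333.
γ' = 20.1 − 9.81 = 10.29 kN/m³. h₂ = H − d_w = 2.7 m.
σ'_h: at surface K_a·q = 18.33; at WT K_a(q+γd_w) = 30.16; at base K_a(q+γd_w+γ'h₂) = 39.42 kPa.
P₁ = ½(18.33+30.16)×2.1 = 50.92; P₂ = ½(30.16+39.42)×2.7 = 93.94; P_w = ½γ_w h₂² = 35.76.
Total = 50.92+93.94+35.76 = 180.6 kN/m.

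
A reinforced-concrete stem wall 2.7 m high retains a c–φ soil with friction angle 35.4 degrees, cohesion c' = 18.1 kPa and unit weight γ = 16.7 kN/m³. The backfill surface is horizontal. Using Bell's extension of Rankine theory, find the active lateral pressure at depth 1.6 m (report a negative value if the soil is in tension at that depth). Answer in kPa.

-11.6 kPa

K_a = (1 − sin φ)/(1 + sin φ) = 0.2664.
σ_a = K_a γ z − 2c√K_a = 0.2664×16.7×1.6 − 2×18.1×0.5161 = -11.57 kPa.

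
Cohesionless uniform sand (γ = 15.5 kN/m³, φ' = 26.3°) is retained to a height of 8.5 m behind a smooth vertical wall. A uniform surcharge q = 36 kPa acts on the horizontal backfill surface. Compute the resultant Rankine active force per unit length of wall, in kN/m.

K_a = tan²(45° − φ/2) = 0.3859.
Soil triangle: ½ K_a γ H² = 0.5×0.3859×15.5×8.5² = 216.1 kN/m.
Surcharge rectangle: K_a q H = 0.3859×36×8.5 = 118.1 kN/m.
Total = 216.1 + 118.1 = 334.2 kN/m.

334 kN/m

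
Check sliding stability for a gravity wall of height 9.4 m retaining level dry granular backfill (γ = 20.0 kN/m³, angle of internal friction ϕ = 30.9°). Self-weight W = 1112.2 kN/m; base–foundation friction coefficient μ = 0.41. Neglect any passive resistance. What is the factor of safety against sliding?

1.61

K_a = tan²(45° − 30.9°/2) = 0.3214.
P_a = ½K_aγH² = 0.5×0.3214×20.0×9.4² = 284.0 kN/m, acting at H/3 = 3.133 m above the base.
FS_sliding = μW / P_a = 0.41×1112.2 / 284.0 = 1.606.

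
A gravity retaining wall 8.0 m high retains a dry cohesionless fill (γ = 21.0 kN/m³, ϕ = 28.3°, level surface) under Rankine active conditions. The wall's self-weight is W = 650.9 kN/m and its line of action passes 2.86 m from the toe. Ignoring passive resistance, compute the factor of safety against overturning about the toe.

K_a = tan²(45° − 28.3°/2) = 0.3568.
P_a = ½K_aγH² = 0.5×0.3568×21.0×8.0² = 239.8 kN/m, acting at H/3 = 2.667 m above the base.
Overturning moment M_o = P_a × H/3 = 239.8 × 2.667 = 639.3.
Resisting moment M_r = W × 2.86 = 650.9 × 2.86 = 1862.
FS_overturning = M_r/M_o = 1862/639.3 = 2.912.

2.91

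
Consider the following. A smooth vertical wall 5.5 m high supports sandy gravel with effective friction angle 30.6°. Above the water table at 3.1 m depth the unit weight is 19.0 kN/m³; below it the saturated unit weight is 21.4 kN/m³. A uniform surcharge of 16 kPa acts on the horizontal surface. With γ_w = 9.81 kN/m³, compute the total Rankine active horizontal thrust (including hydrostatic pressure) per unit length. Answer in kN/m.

K_a = tan²(45° − φ/2) = 0.3253.
γ' = 21.4 − 9.81 = 11.59 kN/m³. h₂ = H − d_w = 2.4 m.
σ'_h: at surface K_a·q = 5.206; at WT K_a(q+γd_w) = 24.37; at base K_a(q+γd_w+γ'h₂) = 33.42 kPa.
P₁ = ½(5.206+24.37)×3.1 = 45.84; P₂ = ½(24.37+33.42)×2.4 = 69.34; P_w = ½γ_w h₂² = 28.25.
Total = 45.84+69.34+28.25 = 143.4 kN/m.

143 kN/m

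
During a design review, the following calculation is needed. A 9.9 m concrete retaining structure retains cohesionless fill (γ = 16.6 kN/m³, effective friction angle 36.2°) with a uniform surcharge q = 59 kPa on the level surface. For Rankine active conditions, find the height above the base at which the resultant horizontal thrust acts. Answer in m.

K_a = 0.2574.
Triangular part P₁ = ½K_aγH² = 209.4 at H/3 = 3.300 m; rectangular part P₂ = K_a q H = 150.3 at H/2 = 4.950 m.
ȳ = (P₁·3.300 + P₂·4.950)/(P₁+P₂) = 3.990 m.

3.99 m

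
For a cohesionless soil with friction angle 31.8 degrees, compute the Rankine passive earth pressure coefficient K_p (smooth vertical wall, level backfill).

3.23

K_p = (1 + sin φ)/(1 − sin φ) = tan²(45° + 31.8°/2) = 3.228.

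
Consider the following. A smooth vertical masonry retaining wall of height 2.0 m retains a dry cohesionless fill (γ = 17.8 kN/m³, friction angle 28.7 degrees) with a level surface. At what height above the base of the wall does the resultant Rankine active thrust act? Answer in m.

0.667 m

K_a = 0.3511.
The pressure distribution is triangular, so the resultant acts at H/3 above the base = 2.0/3 = 0.6667 m.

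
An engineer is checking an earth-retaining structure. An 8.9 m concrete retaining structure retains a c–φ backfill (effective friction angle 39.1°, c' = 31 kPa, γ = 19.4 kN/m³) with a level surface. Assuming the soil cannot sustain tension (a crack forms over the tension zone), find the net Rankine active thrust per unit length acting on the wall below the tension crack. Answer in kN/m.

K_a = 0.2265; √K_a = 0.4759.
Tension-crack depth z_c = 2c/(γ√K_a) = 2×31/(19.4×0.4759) = 6.715 m.
σ_a at base = K_a γ H − 2c√K_a = 0.2265×19.4×8.9 − 2×31×0.4759 = 9.599 kPa.
P_a = ½ × 9.599 × (H − z_c) = 0.5×9.599×2.185 = 10.48 kN/m.

10.5 kN/m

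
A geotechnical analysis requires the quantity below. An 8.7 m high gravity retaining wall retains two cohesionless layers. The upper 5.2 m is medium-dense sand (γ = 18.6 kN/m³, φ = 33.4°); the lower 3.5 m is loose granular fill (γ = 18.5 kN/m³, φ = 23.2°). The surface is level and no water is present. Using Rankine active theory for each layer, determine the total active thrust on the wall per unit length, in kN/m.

K_a1 = tan²(45°−33.4°/2) = 0.2899; K_a2 = tan²(45°−23.2°/2) = 0.4348.
Layer 1: σ at base = K_a1 γ₁ h₁ = 28.04 kPa; P₁ = ½×28.04×5.2 = 72.91.
Layer 2: σ_v at top = γ₁h₁ = 96.72; σ_h top = K_a2×96.72 = 42.05; σ_h base = K_a2×(96.72+18.5×3.5) = 70.20.
P₂ = ½(42.05+70.20)×3.5 = 196.4. Total P_a = 72.91+196.4 = 269.4 kN/m.

269 kN/m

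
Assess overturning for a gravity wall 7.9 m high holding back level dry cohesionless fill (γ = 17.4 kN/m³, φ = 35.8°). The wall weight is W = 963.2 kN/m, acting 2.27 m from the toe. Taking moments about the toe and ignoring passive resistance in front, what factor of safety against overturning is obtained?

K_a = tan²(45° − 35.8°/2) = 0.2619.
P_a = ½K_aγH² = 0.5×0.2619×17.4×7.9² = 142.2 kN/m, acting at H/3 = 2.633 m above the base.
Overturning moment M_o = P_a × H/3 = 142.2 × 2.633 = 374.4.
Resisting moment M_r = W × 2.27 = 963.2 × 2.27 = 2186.
FS_overturning = M_r/M_o = 2186/374.4 = 5.840.

5.84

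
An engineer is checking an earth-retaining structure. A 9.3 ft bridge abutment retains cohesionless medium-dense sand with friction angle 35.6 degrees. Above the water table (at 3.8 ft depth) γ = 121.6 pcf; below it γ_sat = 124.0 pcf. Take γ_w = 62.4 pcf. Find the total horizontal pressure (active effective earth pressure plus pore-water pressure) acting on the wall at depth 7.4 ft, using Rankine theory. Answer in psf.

405 psf

K_a = (1 − sin φ)/(1 + sin φ) = 0.2641.
γ' = 124.0 − 62.4 = 61.60 pcf.
Effective vertical stress at 7.4 ft: σ'_v = 121.6×3.8 + 61.60×3.60 = 683.8 psf.
σ'_h = K_a σ'_v = 0.2641 × 683.8 = 180.6 psf; u = γ_w × 3.60 = 224.6 psf.
Total σ_h = 180.6 + 224.6 = 405.3 psf.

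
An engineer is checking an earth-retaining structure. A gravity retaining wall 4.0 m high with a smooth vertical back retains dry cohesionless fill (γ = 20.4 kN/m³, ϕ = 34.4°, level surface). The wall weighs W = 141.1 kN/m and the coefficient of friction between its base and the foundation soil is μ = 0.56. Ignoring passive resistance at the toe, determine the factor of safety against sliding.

1.74

K_a = tan²(45° − 34.4°/2) = 0.2780.
P_a = ½K_aγH² = 0.5×0.2780×20.4×4.0² = 45.37 kN/m, acting at H/3 = 1.333 m above the base.
FS_sliding = μW / P_a = 0.56×141.1 / 45.37 = 1.742.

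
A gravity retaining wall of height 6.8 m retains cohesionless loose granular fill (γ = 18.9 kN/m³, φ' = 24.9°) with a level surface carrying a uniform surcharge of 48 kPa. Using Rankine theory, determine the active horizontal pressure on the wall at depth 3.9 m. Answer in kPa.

K_a = (1 − sin φ)/(1 + sin φ) = 0.4074.
σ_v = γz + q = 18.9 × 3.9 + 48 = 121.7 kPa.
σ_h = K_a σ_v = 0.4074 × 121.7 = 49.59 kPa.

49.6 kPa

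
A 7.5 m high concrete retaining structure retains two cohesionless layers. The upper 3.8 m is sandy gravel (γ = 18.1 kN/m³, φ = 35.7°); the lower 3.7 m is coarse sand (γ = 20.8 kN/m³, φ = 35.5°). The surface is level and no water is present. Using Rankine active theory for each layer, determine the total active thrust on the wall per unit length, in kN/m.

140 kN/m

K_a1 = tan²(45°−35.7°/2) = 0.2630; K_a2 = tan²(45°−35.5°/2) = 0.2653.
Layer 1: σ at base = K_a1 γ₁ h₁ = 18.09 kPa; P₁ = ½×18.09×3.8 = 34.37.
Layer 2: σ_v at top = γ₁h₁ = 68.78; σ_h top = K_a2×68.78 = 18.24; σ_h base = K_a2×(68.78+20.8×3.7) = 38.66.
P₂ = ½(18.24+38.66)×3.7 = 105.3. Total P_a = 34.37+105.3 = 139.6 kN/m.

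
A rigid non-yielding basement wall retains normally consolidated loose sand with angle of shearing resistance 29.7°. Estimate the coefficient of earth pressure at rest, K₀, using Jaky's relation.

0.505

K₀ = 1 − sin φ' = 1 − sin 29.7° = 0.5045.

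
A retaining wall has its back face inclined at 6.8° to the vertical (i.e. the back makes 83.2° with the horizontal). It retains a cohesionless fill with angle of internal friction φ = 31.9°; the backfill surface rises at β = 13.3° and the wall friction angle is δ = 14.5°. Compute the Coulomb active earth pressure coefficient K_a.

0.397

K_a = sin²(α+φ) / [sin²α · sin(α−δ) · (1 + √{sin(φ+δ)sin(φ−β) / (sin(α−δ)sin(α+β))})²].
With α = 83.2°, φ = 31.9°, δ = 14.5°, β = 13.3°: K_a = 0.3970.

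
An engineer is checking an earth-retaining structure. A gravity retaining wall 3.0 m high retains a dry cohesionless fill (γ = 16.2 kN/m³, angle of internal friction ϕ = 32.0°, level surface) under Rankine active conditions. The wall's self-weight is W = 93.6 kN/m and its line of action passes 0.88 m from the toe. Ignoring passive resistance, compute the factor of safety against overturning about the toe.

K_a = tan²(45° − 32.0°/2) = 0.3073.
P_a = ½K_aγH² = 0.5×0.3073×16.2×3.0² = 22.40 kN/m, acting at H/3 = 1.000 m above the base.
Overturning moment M_o = P_a × H/3 = 22.40 × 1.000 = 22.40.
Resisting moment M_r = W × 0.88 = 93.6 × 0.88 = 82.37.
FS_overturning = M_r/M_o = 82.37/22.40 = 3.677.

3.68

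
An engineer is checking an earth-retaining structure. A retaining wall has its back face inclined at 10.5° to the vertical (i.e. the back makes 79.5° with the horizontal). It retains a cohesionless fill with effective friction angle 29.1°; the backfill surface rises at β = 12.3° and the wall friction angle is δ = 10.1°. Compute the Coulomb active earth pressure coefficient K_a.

0.477

K_a = sin²(α+φ) / [sin²α · sin(α−δ) · (1 + √{sin(φ+δ)sin(φ−β) / (sin(α−δ)sin(α+β))})²].
With α = 79.5°, φ = 29.1°, δ = 10.1°, β = 12.3°: K_a = 0.4774.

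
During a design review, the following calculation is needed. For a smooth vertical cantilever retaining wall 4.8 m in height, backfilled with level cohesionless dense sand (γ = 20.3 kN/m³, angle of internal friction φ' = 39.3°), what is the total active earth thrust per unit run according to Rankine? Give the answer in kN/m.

52.5 kN/m

K_a = tan²(45° − φ/2) = 0.2245.
P_a = ½ K_a γ H² = 0.5 × 0.2245 × 20.3 × 4.8² = 52.49 kN/m.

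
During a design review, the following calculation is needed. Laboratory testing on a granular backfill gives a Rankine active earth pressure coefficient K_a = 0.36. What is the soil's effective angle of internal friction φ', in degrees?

K_a = tan²(45° − φ/2) ⇒ 45° − φ/2 = arctan(√0.36) = 30.96°.
φ = 2(45° − 30.96°) = 28.07°.

28.1°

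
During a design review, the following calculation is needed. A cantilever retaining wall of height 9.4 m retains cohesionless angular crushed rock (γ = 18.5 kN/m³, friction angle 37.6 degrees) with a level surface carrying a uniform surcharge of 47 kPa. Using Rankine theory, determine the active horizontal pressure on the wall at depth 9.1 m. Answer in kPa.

K_a = (1 − sin φ)/(1 + sin φ) = 0.2421.
σ_v = γz + q = 18.5 × 9.1 + 47 = 215.3 kPa.
σ_h = K_a σ_v = 0.2421 × 215.3 = 52.14 kPa.

52.1 kPa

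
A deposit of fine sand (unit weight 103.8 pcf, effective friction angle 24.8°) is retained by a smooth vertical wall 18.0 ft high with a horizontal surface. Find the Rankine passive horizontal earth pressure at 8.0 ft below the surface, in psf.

2030 psf

K_p = (1 + sin φ)/(1 − sin φ) = 2.445.
σ_h = K_p γ z = 2.445 × 103.8 × 8.0 = 2030 psf.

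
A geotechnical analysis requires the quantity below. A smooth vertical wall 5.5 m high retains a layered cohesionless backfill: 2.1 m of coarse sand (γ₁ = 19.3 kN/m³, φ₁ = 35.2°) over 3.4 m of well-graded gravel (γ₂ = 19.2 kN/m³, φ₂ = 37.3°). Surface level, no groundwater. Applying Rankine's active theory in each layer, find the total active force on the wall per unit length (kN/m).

72.5 kN/m

K_a1 = tan²(45°−35.2°/2) = 0.2687; K_a2 = tan²(45°−37.3°/2) = 0.2453.
Layer 1: σ at base = K_a1 γ₁ h₁ = 10.89 kPa; P₁ = ½×10.89×2.1 = 11.43.
Layer 2: σ_v at top = γ₁h₁ = 40.53; σ_h top = K_a2×40.53 = 9.944; σ_h base = K_a2×(40.53+19.2×3.4) = 25.96.
P₂ = ½(9.944+25.96)×3.4 = 61.03. Total P_a = 11.43+61.03 = 72.47 kN/m.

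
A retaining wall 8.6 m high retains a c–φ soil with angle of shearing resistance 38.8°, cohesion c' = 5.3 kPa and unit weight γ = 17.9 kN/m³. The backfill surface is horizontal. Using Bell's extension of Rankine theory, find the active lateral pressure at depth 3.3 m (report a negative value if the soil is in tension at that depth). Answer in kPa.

8.48 kPa

K_a = (1 − sin φ)/(1 + sin φ) = 0.2296.
σ_a = K_a γ z − 2c√K_a = 0.2296×17.9×3.3 − 2×5.3×0.4791 = 8.481 kPa.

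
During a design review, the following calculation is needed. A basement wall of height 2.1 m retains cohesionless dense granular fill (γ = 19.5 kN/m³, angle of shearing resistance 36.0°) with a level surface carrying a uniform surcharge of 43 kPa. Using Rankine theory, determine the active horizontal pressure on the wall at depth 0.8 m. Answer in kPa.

K_a = (1 − sin φ)/(1 + sin φ) = 0.2596.
σ_v = γz + q = 19.5 × 0.8 + 43 = 58.60 kPa.
σ_h = K_a σ_v = 0.2596 × 58.60 = 15.21 kPa.

15.2 kPa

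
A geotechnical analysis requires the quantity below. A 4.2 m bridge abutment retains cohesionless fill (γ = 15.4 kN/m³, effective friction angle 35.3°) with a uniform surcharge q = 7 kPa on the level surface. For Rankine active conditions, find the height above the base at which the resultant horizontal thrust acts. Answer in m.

1.52 m

K_a = 0.2675.
Triangular part P₁ = ½K_aγH² = 36.34 at H/3 = 1.400 m; rectangular part P₂ = K_a q H = 7.866 at H/2 = 2.100 m.
ȳ = (P₁·1.400 + P₂·2.100)/(P₁+P₂) = 1.525 m.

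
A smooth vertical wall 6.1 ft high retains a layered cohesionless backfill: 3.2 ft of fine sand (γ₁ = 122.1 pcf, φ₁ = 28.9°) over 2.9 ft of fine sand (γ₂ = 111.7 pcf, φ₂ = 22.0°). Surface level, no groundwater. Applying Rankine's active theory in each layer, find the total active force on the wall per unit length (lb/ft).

K_a1 = tan²(45°−28.9°/2) = 0.3484; K_a2 = tan²(45°−22.0°/2) = 0.4550.
Layer 1: σ at base = K_a1 γ₁ h₁ = 136.1 psf; P₁ = ½×136.1×3.2 = 217.8.
Layer 2: σ_v at top = γ₁h₁ = 390.7; σ_h top = K_a2×390.7 = 177.8; σ_h base = K_a2×(390.7+111.7×2.9) = 325.1.
P₂ = ½(177.8+325.1)×2.9 = 729.2. Total P_a = 217.8+729.2 = 947.0 lb/ft.

947 lb/ft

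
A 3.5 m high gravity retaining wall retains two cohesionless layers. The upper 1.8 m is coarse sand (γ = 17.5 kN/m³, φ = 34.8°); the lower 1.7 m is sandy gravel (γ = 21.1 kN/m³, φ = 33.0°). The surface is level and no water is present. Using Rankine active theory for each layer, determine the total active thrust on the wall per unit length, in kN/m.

32.5 kN/m

K_a1 = tan²(45°−34.8°/2) = 0.2733; K_a2 = tan²(45°−33.0°/2) = 0.2948.
Layer 1: σ at base = K_a1 γ₁ h₁ = 8.609 kPa; P₁ = ½×8.609×1.8 = 7.748.
Layer 2: σ_v at top = γ₁h₁ = 31.50; σ_h top = K_a2×31.50 = 9.286; σ_h base = K_a2×(31.50+21.1×1.7) = 19.86.
P₂ = ½(9.286+19.86)×1.7 = 24.77. Total P_a = 7.748+24.77 = 32.52 kN/m.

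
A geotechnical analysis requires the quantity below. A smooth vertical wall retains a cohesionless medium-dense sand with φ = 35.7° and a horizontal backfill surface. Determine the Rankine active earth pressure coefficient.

K_a = (1 − sin φ)/(1 + sin φ) = (1 − sin 35.7°)/(1 + sin 35.7°) = 0.2630.

0.263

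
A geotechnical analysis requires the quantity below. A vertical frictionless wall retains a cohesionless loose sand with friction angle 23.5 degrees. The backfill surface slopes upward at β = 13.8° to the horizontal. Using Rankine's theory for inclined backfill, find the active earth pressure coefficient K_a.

K_a = cos β · (cos β − √(cos²β − cos²φ)) / (cos β + √(cos²β − cos²φ)).
cos β = 0.9711, cos φ = 0.9171, √(cos²β − cos²φ) = 0.3195.
K_a = 0.9711 × (0.9711 − 0.3195)/(0.9711 + 0.3195) = 0.4903.

0.490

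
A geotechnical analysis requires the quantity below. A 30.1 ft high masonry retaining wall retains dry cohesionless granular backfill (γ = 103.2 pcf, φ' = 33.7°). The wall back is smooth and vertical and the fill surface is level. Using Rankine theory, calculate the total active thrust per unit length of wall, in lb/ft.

K_a = tan²(45° − φ/2) = 0.2863.
P_a = ½ K_a γ H² = 0.5 × 0.2863 × 103.2 × 30.1² = 13380 lb/ft.

13400 lb/ft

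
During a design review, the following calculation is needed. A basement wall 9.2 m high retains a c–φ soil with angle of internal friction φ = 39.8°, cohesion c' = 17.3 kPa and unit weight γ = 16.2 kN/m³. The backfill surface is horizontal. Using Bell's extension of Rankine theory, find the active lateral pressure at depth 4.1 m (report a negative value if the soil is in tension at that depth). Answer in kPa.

-1.63 kPa

K_a = (1 − sin φ)/(1 + sin φ) = 0.2194.
σ_a = K_a γ z − 2c√K_a = 0.2194×16.2×4.1 − 2×17.3×0.4684 = -1.633 kPa.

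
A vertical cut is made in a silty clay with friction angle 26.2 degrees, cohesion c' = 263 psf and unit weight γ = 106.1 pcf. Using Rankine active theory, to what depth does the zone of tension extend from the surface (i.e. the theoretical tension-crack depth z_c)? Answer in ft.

K_a = tan²(45° − 26.2°/2) = 0.3874; √K_a = 0.6224.
The active pressure is zero where K_a γ z = 2c√K_a, so z_c = 2c/(γ√K_a) = 2×263/(106.1×0.6224) = 7.965 ft.

7.96 ft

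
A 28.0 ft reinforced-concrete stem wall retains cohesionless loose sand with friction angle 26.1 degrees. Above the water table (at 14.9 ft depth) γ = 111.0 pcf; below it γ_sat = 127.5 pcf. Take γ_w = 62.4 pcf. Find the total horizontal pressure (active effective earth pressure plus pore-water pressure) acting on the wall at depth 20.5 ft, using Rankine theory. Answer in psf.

K_a = (1 − sin φ)/(1 + sin φ) = 0.3889.
γ' = 127.5 − 62.4 = 65.10 pcf.
Effective vertical stress at 20.5 ft: σ'_v = 111.0×14.9 + 65.10×5.60 = 2018 psf.
σ'_h = K_a σ'_v = 0.3889 × 2018 = 785.1 psf; u = γ_w × 5.60 = 349.4 psf.
Total σ_h = 785.1 + 349.4 = 1135 psf.

1130 psf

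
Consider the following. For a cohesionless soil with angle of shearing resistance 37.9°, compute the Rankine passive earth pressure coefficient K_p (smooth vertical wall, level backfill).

K_p = (1 + sin φ)/(1 − sin φ) = tan²(45° + 37.9°/2) = 4.185.

4.19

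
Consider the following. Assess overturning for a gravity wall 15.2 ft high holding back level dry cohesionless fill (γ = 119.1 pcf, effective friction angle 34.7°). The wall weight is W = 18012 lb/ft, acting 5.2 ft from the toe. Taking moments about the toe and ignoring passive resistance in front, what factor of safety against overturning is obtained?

4.90

K_a = tan²(45° − 34.7°/2) = 0.2745.
P_a = ½K_aγH² = 0.5×0.2745×119.1×15.2² = 3776 lb/ft, acting at H/3 = 5.067 ft above the base.
Overturning moment M_o = P_a × H/3 = 3776 × 5.067 = 19130.
Resisting moment M_r = W × 5.2 = 18012 × 5.2 = 93660.
FS_overturning = M_r/M_o = 93660/19130 = 4.895.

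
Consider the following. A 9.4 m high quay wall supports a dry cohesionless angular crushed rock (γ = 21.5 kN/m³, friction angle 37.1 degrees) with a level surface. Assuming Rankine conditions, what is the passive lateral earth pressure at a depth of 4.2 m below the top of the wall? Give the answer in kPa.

365 kPa

K_p = (1 + sin φ)/(1 − sin φ) = 4.040.
σ_h = K_p γ z = 4.040 × 21.5 × 4.2 = 364.9 kPa.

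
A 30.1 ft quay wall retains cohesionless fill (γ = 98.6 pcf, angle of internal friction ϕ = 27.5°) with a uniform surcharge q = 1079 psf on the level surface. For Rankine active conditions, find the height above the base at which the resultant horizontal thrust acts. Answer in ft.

K_a = 0.3682.
Triangular part P₁ = ½K_aγH² = 16450 at H/3 = 10.03 ft; rectangular part P₂ = K_a q H = 11960 at H/2 = 15.05 ft.
ȳ = (P₁·10.03 + P₂·15.05)/(P₁+P₂) = 12.15 ft.

12.1 ft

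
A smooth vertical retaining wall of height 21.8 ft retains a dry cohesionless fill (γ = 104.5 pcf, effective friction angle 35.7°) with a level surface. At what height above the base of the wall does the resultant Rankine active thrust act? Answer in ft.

7.27 ft

K_a = 0.2630.
The pressure distribution is triangular, so the resultant acts at H/3 above the base = 21.8/3 = 7.267 ft.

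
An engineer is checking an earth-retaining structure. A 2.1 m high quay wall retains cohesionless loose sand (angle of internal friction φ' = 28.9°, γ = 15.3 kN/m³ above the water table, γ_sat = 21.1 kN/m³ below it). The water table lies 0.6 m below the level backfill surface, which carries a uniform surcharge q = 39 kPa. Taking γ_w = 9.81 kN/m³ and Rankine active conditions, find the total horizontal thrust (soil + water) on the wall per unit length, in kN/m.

49.7 kN/m

K_a = tan²(45° − φ/2) = 0.3484.
γ' = 21.1 − 9.81 = 11.29 kN/m³. h₂ = H − d_w = 1.5 m.
σ'_h: at surface K_a·q = 13.59; at WT K_a(q+γd_w) = 16.78; at base K_a(q+γd_w+γ'h₂) = 22.68 kPa.
P₁ = ½(13.59+16.78)×0.6 = 9.111; P₂ = ½(16.78+22.68)×1.5 = 29.60; P_w = ½γ_w h₂² = 11.04.
Total = 9.111+29.60+11.04 = 49.75 kN/m.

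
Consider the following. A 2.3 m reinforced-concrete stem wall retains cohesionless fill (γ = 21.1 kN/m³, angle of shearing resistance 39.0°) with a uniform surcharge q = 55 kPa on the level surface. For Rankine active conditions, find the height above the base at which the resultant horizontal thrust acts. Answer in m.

K_a = 0.2275.
Triangular part P₁ = ½K_aγH² = 12.70 at H/3 = 0.7667 m; rectangular part P₂ = K_a q H = 28.78 at H/2 = 1.150 m.
ȳ = (P₁·0.7667 + P₂·1.150)/(P₁+P₂) = 1.033 m.

1.03 m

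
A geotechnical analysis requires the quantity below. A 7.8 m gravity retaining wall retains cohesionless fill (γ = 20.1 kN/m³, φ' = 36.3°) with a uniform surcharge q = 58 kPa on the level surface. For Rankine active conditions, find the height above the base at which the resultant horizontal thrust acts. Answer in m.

K_a = 0.2563.
Triangular part P₁ = ½K_aγH² = 156.7 at H/3 = 2.600 m; rectangular part P₂ = K_a q H = 115.9 at H/2 = 3.900 m.
ȳ = (P₁·2.600 + P₂·3.900)/(P₁+P₂) = 3.153 m.

3.15 m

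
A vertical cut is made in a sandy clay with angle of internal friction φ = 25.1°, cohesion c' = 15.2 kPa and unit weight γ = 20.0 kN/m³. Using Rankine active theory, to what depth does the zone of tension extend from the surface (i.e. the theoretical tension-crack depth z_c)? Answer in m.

2.39 m

K_a = tan²(45° − 25.1°/2) = 0.4043; √K_a = 0.6358.
The active pressure is zero where K_a γ z = 2c√K_a, so z_c = 2c/(γ√K_a) = 2×15.2/(20.0×0.6358) = 2.391 m.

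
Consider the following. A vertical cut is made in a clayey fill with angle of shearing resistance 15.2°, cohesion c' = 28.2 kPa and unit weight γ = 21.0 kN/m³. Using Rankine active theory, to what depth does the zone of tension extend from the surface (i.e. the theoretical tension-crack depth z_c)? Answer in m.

K_a = tan²(45° − 15.2°/2) = 0.5845; √K_a = 0.7646.
The active pressure is zero where K_a γ z = 2c√K_a, so z_c = 2c/(γ√K_a) = 2×28.2/(21.0×0.7646) = 3.513 m.

3.51 m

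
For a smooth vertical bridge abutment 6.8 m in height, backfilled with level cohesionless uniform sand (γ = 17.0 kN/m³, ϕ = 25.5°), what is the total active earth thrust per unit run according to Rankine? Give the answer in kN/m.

156 kN/m

K_a = tan²(45° − φ/2) = 0.3981.
P_a = ½ K_a γ H² = 0.5 × 0.3981 × 17.0 × 6.8² = 156.5 kN/m.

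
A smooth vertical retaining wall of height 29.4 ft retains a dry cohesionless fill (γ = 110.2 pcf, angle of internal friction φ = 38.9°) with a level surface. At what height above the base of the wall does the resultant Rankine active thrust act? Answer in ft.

K_a = 0.2285.
The pressure distribution is triangular, so the resultant acts at H/3 above the base = 29.4/3 = 9.800 ft.

9.80 ft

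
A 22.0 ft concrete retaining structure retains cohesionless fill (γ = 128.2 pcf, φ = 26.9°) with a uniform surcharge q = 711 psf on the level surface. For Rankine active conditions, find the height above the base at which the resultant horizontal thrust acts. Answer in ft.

8.56 ft

K_a = 0.3770.
Triangular part P₁ = ½K_aγH² = 11700 at H/3 = 7.333 ft; rectangular part P₂ = K_a q H = 5897 at H/2 = 11.00 ft.
ȳ = (P₁·7.333 + P₂·11.00)/(P₁+P₂) = 8.562 ft.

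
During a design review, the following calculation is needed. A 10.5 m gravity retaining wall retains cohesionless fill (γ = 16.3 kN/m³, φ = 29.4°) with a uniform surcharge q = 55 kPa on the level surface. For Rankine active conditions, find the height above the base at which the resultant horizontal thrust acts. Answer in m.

4.18 m

K_a = 0.3415.
Triangular part P₁ = ½K_aγH² = 306.8 at H/3 = 3.500 m; rectangular part P₂ = K_a q H = 197.2 at H/2 = 5.250 m.
ȳ = (P₁·3.500 + P₂·5.250)/(P₁+P₂) = 4.185 m.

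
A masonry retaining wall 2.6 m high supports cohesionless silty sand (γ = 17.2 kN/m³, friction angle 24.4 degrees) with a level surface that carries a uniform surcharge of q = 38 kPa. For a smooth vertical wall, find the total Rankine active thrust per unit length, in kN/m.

65.2 kN/m

K_a = tan²(45° − φ/2) = 0.4153.
Soil triangle: ½ K_a γ H² = 0.5×0.4153×17.2×2.6² = 24.15 kN/m.
Surcharge rectangle: K_a q H = 0.4153×38×2.6 = 41.03 kN/m.
Total = 24.15 + 41.03 = 65.18 kN/m.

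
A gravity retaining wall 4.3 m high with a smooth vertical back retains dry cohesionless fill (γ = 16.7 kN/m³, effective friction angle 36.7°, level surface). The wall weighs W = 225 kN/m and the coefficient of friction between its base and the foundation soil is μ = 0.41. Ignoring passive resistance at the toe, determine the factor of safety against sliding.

2.37

K_a = tan²(45° − 36.7°/2) = 0.2519.
P_a = ½K_aγH² = 0.5×0.2519×16.7×4.3² = 38.88 kN/m, acting at H/3 = 1.433 m above the base.
FS_sliding = μW / P_a = 0.41×225 / 38.88 = 2.372.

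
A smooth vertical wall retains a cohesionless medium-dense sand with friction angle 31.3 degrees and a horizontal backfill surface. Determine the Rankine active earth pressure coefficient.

0.316

K_a = (1 − sin φ)/(1 + sin φ) = (1 − sin 31.3°)/(1 + sin 31.3°) = 0.3162.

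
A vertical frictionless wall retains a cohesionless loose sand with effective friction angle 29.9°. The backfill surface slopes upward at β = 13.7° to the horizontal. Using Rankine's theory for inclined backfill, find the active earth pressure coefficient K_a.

K_a = cos β · (cos β − √(cos²β − cos²φ)) / (cos β + √(cos²β − cos²φ)).
cos β = 0.9715, cos φ = 0.8669, √(cos²β − cos²φ) = 0.4386.
K_a = 0.9715 × (0.9715 − 0.4386)/(0.9715 + 0.4386) = 0.3672.

0.367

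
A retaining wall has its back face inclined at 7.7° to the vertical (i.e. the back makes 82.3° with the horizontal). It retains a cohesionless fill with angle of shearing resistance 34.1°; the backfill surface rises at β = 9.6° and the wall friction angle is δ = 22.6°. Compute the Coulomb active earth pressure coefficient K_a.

K_a = sin²(α+φ) / [sin²α · sin(α−δ) · (1 + √{sin(φ+δ)sin(φ−β) / (sin(α−δ)sin(α+β))})²].
With α = 82.3°, φ = 34.1°, δ = 22.6°, β = 9.6°: K_a = 0.3545.

0.354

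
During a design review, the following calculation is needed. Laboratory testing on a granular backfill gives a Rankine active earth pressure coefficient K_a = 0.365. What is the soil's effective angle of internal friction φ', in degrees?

K_a = tan²(45° − φ/2) ⇒ 45° − φ/2 = arctan(√0.365) = 31.14°.
φ = 2(45° − 31.14°) = 27.72°.

27.7°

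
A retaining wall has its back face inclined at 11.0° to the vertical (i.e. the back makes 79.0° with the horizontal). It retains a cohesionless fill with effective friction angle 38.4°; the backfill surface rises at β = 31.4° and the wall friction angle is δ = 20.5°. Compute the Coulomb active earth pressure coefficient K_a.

K_a = sin²(α+φ) / [sin²α · sin(α−δ) · (1 + √{sin(φ+δ)sin(φ−β) / (sin(α−δ)sin(α+β))})²].
With α = 79.0°, φ = 38.4°, δ = 20.5°, β = 31.4°: K_a = 0.5177.

0.518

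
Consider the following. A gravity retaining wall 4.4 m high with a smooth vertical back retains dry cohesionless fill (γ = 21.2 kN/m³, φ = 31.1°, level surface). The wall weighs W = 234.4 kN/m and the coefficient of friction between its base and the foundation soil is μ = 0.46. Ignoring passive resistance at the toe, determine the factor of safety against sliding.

K_a = tan²(45° − 31.1°/2) = 0.3188.
P_a = ½K_aγH² = 0.5×0.3188×21.2×4.4² = 65.42 kN/m, acting at H/3 = 1.467 m above the base.
FS_sliding = μW / P_a = 0.46×234.4 / 65.42 = 1.648.

1.65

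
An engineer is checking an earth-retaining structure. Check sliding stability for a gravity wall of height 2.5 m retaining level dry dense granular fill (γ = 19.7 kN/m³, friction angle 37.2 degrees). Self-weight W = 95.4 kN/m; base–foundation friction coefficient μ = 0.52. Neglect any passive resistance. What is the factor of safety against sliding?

3.27

K_a = tan²(45° − 37.2°/2) = 0.2464.
P_a = ½K_aγH² = 0.5×0.2464×19.7×2.5² = 15.17 kN/m, acting at H/3 = 0.8333 m above the base.
FS_sliding = μW / P_a = 0.52×95.4 / 15.17 = 3.270.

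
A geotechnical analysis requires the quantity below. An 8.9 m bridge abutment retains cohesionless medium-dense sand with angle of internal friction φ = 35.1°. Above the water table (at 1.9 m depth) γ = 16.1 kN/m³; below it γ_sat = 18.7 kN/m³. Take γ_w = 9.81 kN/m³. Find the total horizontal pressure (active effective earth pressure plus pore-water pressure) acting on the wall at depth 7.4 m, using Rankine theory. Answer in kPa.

75.4 kPa

K_a = (1 − sin φ)/(1 + sin φ) = 0.2698.
γ' = 18.7 − 9.81 = 8.890 kN/m³.
Effective vertical stress at 7.4 m: σ'_v = 16.1×1.9 + 8.890×5.50 = 79.48 kPa.
σ'_h = K_a σ'_v = 0.2698 × 79.48 = 21.45 kPa; u = γ_w × 5.50 = 53.96 kPa.
Total σ_h = 21.45 + 53.96 = 75.40 kPa.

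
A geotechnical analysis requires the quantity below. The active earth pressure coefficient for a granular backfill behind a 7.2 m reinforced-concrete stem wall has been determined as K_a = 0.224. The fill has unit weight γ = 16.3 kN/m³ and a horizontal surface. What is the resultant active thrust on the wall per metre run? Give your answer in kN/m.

P = ½ K_a γ H² = 0.5 × 0.224 × 16.3 × 7.2² = 94.64 kN/m.

94.6 kN/m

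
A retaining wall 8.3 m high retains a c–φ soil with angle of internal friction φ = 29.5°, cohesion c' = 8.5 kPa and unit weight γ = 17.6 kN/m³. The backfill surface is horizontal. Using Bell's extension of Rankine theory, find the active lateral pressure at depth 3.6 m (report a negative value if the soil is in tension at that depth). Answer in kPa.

11.6 kPa

K_a = (1 − sin φ)/(1 + sin φ) = 0.3401.
σ_a = K_a γ z − 2c√K_a = 0.3401×17.6×3.6 − 2×8.5×0.5832 = 11.63 kPa.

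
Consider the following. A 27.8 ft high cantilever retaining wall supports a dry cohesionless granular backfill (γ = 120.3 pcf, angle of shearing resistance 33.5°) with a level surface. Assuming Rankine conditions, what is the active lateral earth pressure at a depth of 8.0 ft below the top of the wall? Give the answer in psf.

K_a = (1 − sin φ)/(1 + sin φ) = 0.2887.
σ_h = K_a γ z = 0.2887 × 120.3 × 8.0 = 277.9 psf.

278 psf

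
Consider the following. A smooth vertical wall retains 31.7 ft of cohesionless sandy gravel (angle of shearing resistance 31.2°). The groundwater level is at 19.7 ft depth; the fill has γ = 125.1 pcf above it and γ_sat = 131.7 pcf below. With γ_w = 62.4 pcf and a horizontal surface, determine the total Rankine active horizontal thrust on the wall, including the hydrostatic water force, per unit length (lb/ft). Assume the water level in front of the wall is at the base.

K_a = tan²(45° − φ/2) = 0.3175.
γ' = 131.7 − 62.4 = 69.30 pcf. Depth below WT = 12.0 ft.
σ'_h at WT = K_a γ d_w = 782.5 psf; at base = 782.5 + K_a γ' × 12.0 = 1047 psf.
P₁ (0–19.7 ft) = ½×782.5×19.7 = 7707. P₂ (19.7–31.7 ft) = ½(782.5+1047)×12.0 = 10970.
P_w = ½ γ_w h₂² = 0.5×62.4×12.0² = 4493. Total = 7707+10970+4493 = 23170 lb/ft.

23200 lb/ft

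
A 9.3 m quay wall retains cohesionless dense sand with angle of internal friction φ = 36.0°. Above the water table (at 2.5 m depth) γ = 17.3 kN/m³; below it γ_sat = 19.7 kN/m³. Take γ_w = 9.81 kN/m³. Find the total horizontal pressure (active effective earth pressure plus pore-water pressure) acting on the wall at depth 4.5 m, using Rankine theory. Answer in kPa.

36.0 kPa

K_a = (1 − sin φ)/(1 + sin φ) = 0.2596.
γ' = 19.7 − 9.81 = 9.890 kN/m³.
Effective vertical stress at 4.5 m: σ'_v = 17.3×2.5 + 9.890×2.00 = 63.03 kPa.
σ'_h = K_a σ'_v = 0.2596 × 63.03 = 16.36 kPa; u = γ_w × 2.00 = 19.62 kPa.
Total σ_h = 16.36 + 19.62 = 35.98 kPa.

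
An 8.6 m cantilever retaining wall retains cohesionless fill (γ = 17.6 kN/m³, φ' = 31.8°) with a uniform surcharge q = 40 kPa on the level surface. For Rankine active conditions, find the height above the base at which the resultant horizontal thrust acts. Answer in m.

3.36 m

K_a = 0.3098.
Triangular part P₁ = ½K_aγH² = 201.6 at H/3 = 2.867 m; rectangular part P₂ = K_a q H = 106.6 at H/2 = 4.300 m.
ȳ = (P₁·2.867 + P₂·4.300)/(P₁+P₂) = 3.362 m.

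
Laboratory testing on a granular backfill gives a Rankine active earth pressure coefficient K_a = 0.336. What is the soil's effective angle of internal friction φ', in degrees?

K_a = tan²(45° − φ/2) ⇒ 45° − φ/2 = arctan(√0.336) = 30.10°.
φ = 2(45° − 30.10°) = 29.80°.

29.8°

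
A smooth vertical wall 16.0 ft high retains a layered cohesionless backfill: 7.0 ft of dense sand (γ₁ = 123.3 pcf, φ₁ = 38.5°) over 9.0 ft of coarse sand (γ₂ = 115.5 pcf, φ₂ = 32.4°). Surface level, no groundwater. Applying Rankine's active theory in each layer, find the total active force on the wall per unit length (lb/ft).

4460 lb/ft

K_a1 = tan²(45°−38.5°/2) = 0.2327; K_a2 = tan²(45°−32.4°/2) = 0.3022.
Layer 1: σ at base = K_a1 γ₁ h₁ = 200.8 psf; P₁ = ½×200.8×7.0 = 702.8.
Layer 2: σ_v at top = γ₁h₁ = 863.1; σ_h top = K_a2×863.1 = 260.9; σ_h base = K_a2×(863.1+115.5×9.0) = 575.0.
P₂ = ½(260.9+575.0)×9.0 = 3761. Total P_a = 702.8+3761 = 4464 lb/ft.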